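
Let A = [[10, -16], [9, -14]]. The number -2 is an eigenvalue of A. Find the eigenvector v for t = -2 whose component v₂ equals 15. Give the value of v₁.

A + 2I = [[12, -16], [9, -12]].
Solving (A + 2I)v = 0 gives the eigenspace spanned by (20, 15).
With v₂ = 15, v = (20, 15), so v₁ = 20.

20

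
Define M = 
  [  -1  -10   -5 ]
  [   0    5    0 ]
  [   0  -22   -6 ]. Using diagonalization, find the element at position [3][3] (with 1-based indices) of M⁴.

Characteristic polynomial: μ^3 + 2μ^2 - 29μ - 30 = (μ - 5)(μ + 1)(μ + 6), so the eigenvalues are -6, -1, 5.
μ=5: eigenvector (0, 1, -2).
μ=-1: eigenvector (1, 0, 0).
μ=-6: eigenvector (1, 0, 1).
P = [[0, 1, 1], [1, 0, 0], [-2, 0, 1]], D = diag(5, -1, -6), P⁻¹ = [[0, 1, 0], [1, -2, -1], [0, 2, 1]].
M⁴ = P·diag(625, 1, 1296)·P⁻¹ = [[1, 2590, 1295], [0, 625, 0], [0, 1342, 1296]].
The requested entry is 1296.

1296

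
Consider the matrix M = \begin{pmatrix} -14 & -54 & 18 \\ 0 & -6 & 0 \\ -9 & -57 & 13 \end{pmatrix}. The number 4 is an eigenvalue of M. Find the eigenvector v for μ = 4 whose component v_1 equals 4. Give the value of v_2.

M − 4I = [[-18, -54, 18], [0, -10, 0], [-9, -57, 9]].
Solving (M − 4I)v = 0 gives the eigenspace spanned by (4, 0, 4).
With v_1 = 4, v = (4, 0, 4), so v_2 = 0.

0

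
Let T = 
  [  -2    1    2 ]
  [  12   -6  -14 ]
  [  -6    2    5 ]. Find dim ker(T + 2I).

T + 2I = [[0, 1, 2], [12, -4, -14], [-6, 2, 7]].
This matrix has rank 2, so its null space has dimension 3 − 2 = 1.

1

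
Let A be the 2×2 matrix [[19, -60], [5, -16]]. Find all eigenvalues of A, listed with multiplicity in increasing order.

Characteristic polynomial: p(λ) = λ^2 - 3λ - 4 = (λ - 4)(λ + 1).
Roots (with multiplicity): -1, 4.

-1, 4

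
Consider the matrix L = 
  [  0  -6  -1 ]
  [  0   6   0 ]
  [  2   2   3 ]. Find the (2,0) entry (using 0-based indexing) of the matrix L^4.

30

Characteristic polynomial: λ^3 - 9λ^2 + 20λ - 12 = (λ - 6)(λ - 2)(λ - 1), so the eigenvalues are 1, 2, 6.
λ=2: eigenvector (-1, 0, 2).
λ=6: eigenvector (-1, 1, 0).
λ=1: eigenvector (-1, 0, 1).
P = [[-1, -1, -1], [0, 1, 0], [2, 0, 1]], D = diag(2, 6, 1), P⁻¹ = [[1, 1, 1], [0, 1, 0], [-2, -2, -1]].
L⁴ = P·diag(16, 1296, 1)·P⁻¹ = [[-14, -1310, -15], [0, 1296, 0], [30, 30, 31]].
The requested entry is 30.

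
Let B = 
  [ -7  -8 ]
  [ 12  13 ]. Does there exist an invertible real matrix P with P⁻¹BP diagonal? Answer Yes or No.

Characteristic polynomial: p(r) = r^2 - 6r + 5 = (r - 5)(r - 1).
All 2 eigenvalues are distinct, so B is diagonalizable.

Yes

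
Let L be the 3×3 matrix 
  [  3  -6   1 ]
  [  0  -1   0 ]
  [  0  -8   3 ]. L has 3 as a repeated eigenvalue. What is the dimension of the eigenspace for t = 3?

L − 3I = [[0, -6, 1], [0, -4, 0], [0, -8, 0]].
This matrix has rank 2, so its null space has dimension 3 − 2 = 1.

1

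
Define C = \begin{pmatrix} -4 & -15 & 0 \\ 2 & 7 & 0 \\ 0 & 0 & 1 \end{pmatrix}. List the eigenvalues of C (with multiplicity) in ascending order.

1, 1, 2

Characteristic polynomial: p(λ) = λ^3 - 4λ^2 + 5λ - 2 = (λ - 2)(λ - 1)^2.
Roots (with multiplicity): 1, 1, 2.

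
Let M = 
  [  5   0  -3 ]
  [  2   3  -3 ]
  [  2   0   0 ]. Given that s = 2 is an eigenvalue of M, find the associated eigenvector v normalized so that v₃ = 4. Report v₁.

M − 2I = [[3, 0, -3], [2, 1, -3], [2, 0, -2]].
Solving (M − 2I)v = 0 gives the eigenspace spanned by (4, 4, 4).
With v₃ = 4, v = (4, 4, 4), so v₁ = 4.

4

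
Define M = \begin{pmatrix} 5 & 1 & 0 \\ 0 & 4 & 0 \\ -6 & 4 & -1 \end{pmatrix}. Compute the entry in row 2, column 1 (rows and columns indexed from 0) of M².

Characteristic polynomial: t^3 - 8t^2 + 11t + 20 = (t - 5)(t - 4)(t + 1), so the eigenvalues are -1, 4, 5.
t=5: eigenvector (1, 0, -1).
t=-1: eigenvector (0, 0, 1).
t=4: eigenvector (-1, 1, 2).
P = [[1, 0, -1], [0, 0, 1], [-1, 1, 2]], D = diag(5, -1, 4), P⁻¹ = [[1, 1, 0], [1, -1, 1], [0, 1, 0]].
M² = P·diag(25, 1, 16)·P⁻¹ = [[25, 9, 0], [0, 16, 0], [-24, 6, 1]].
The requested entry is 6.

6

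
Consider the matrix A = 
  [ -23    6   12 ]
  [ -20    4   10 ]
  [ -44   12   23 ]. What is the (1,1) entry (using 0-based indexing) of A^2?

16

Characteristic polynomial: μ^3 - 4μ^2 - μ + 4 = (μ - 4)(μ - 1)(μ + 1), so the eigenvalues are -1, 1, 4.
μ=1: eigenvector (1, 0, 2).
μ=4: eigenvector (2, 1, 4).
μ=-1: eigenvector (0, -2, 1).
P = [[1, 2, 0], [0, 1, -2], [2, 4, 1]], D = diag(1, 4, -1), P⁻¹ = [[9, -2, -4], [-4, 1, 2], [-2, 0, 1]].
A² = P·diag(1, 16, 1)·P⁻¹ = [[-119, 30, 60], [-60, 16, 30], [-240, 60, 121]].
The requested entry is 16.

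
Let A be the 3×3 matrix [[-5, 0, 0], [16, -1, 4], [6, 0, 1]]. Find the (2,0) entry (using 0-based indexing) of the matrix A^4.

Characteristic polynomial: t^3 + 5t^2 - t - 5 = (t - 1)(t + 1)(t + 5), so the eigenvalues are -5, -1, 1.
t=-5: eigenvector (1, -3, -1).
t=-1: eigenvector (0, 1, 0).
t=1: eigenvector (0, 2, 1).
P = [[1, 0, 0], [-3, 1, 2], [-1, 0, 1]], D = diag(-5, -1, 1), P⁻¹ = [[1, 0, 0], [1, 1, -2], [1, 0, 1]].
A⁴ = P·diag(625, 1, 1)·P⁻¹ = [[625, 0, 0], [-1872, 1, 0], [-624, 0, 1]].
The requested entry is -624.

-624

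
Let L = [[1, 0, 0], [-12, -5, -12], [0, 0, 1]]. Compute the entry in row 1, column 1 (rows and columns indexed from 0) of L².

25

Characteristic polynomial: s^3 + 3s^2 - 9s + 5 = (s - 1)^2(s + 5), so the eigenvalues are -5, 1, 1.
s=1: eigenvector (1, -2, 0).
s=-5: eigenvector (0, 1, 0).
s=1: eigenvector (-1, 0, 1).
P = [[1, 0, -1], [-2, 1, 0], [0, 0, 1]], D = diag(1, -5, 1), P⁻¹ = [[1, 0, 1], [2, 1, 2], [0, 0, 1]].
L² = P·diag(1, 25, 1)·P⁻¹ = [[1, 0, 0], [48, 25, 48], [0, 0, 1]].
The requested entry is 25.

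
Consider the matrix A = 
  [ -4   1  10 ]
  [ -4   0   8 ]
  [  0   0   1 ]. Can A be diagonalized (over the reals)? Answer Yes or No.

Characteristic polynomial: p(r) = r^3 + 3r^2 - 4 = (r - 1)(r + 2)^2.
r = -2 has algebraic multiplicity 2; rank(A + 2I) = 2, so geometric multiplicity = 1.
Geometric multiplicity < algebraic multiplicity, so A is not diagonalizable.

No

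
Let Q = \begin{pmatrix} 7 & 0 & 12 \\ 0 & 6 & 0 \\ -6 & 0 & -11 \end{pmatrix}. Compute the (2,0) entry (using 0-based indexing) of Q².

24

Characteristic polynomial: μ^3 - 2μ^2 - 29μ + 30 = (μ - 6)(μ - 1)(μ + 5), so the eigenvalues are -5, 1, 6.
μ=1: eigenvector (-2, 0, 1).
μ=6: eigenvector (0, 1, 0).
μ=-5: eigenvector (-1, 0, 1).
P = [[-2, 0, -1], [0, 1, 0], [1, 0, 1]], D = diag(1, 6, -5), P⁻¹ = [[-1, 0, -1], [0, 1, 0], [1, 0, 2]].
Q² = P·diag(1, 36, 25)·P⁻¹ = [[-23, 0, -48], [0, 36, 0], [24, 0, 49]].
The requested entry is 24.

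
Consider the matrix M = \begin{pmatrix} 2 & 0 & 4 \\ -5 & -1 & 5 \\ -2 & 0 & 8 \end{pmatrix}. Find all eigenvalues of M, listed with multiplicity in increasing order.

Characteristic polynomial: p(t) = t^3 - 9t^2 + 14t + 24 = (t - 6)(t - 4)(t + 1).
Roots (with multiplicity): -1, 4, 6.

-1, 4, 6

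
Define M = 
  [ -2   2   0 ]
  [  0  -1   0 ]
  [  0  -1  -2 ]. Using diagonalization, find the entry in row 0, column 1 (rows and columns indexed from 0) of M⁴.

-30

Characteristic polynomial: λ^3 + 5λ^2 + 8λ + 4 = (λ + 1)(λ + 2)^2, so the eigenvalues are -2, -2, -1.
λ=-1: eigenvector (2, 1, -1).
λ=-2: eigenvector (3, 0, -1).
λ=-2: eigenvector (-2, 0, 1).
P = [[2, 3, -2], [1, 0, 0], [-1, -1, 1]], D = diag(-1, -2, -2), P⁻¹ = [[0, 1, 0], [1, 0, 2], [1, 1, 3]].
M⁴ = P·diag(1, 16, 16)·P⁻¹ = [[16, -30, 0], [0, 1, 0], [0, 15, 16]].
The requested entry is -30.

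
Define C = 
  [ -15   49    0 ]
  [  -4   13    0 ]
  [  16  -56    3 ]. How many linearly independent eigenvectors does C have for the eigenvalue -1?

1

C + 1I = [[-14, 49, 0], [-4, 14, 0], [16, -56, 4]].
This matrix has rank 2, so its null space has dimension 3 − 2 = 1.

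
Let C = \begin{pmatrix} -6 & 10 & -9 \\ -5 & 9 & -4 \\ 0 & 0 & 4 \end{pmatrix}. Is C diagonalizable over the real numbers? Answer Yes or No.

Characteristic polynomial: p(s) = s^3 - 7s^2 + 8s + 16 = (s - 4)^2(s + 1).
s = 4 has algebraic multiplicity 2; rank(C − 4I) = 2, so geometric multiplicity = 1.
Geometric multiplicity < algebraic multiplicity, so C is not diagonalizable.

No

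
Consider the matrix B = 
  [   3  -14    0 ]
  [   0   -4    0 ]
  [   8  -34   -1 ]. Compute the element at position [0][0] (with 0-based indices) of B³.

Characteristic polynomial: t^3 + 2t^2 - 11t - 12 = (t - 3)(t + 1)(t + 4), so the eigenvalues are -4, -1, 3.
t=3: eigenvector (1, 0, 2).
t=-1: eigenvector (0, 0, 1).
t=-4: eigenvector (2, 1, 6).
P = [[1, 0, 2], [0, 0, 1], [2, 1, 6]], D = diag(3, -1, -4), P⁻¹ = [[1, -2, 0], [-2, -2, 1], [0, 1, 0]].
B³ = P·diag(27, -1, -64)·P⁻¹ = [[27, -182, 0], [0, -64, 0], [56, -490, -1]].
The requested entry is 27.

27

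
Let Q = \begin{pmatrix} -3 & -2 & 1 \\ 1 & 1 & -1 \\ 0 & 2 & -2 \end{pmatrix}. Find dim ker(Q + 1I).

Q + 1I = [[-2, -2, 1], [1, 2, -1], [0, 2, -1]].
This matrix has rank 2, so its null space has dimension 3 − 2 = 1.

1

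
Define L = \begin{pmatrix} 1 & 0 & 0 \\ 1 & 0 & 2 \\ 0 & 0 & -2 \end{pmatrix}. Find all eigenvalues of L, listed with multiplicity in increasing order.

Characteristic polynomial: p(λ) = λ^3 + λ^2 - 2λ = λ(λ - 1)(λ + 2).
Roots (with multiplicity): -2, 0, 1.

-2, 0, 1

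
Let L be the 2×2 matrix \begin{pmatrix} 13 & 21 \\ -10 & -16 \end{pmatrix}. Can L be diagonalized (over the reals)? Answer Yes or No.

Characteristic polynomial: p(λ) = λ^2 + 3λ + 2 = (λ + 1)(λ + 2).
All 2 eigenvalues are distinct, so L is diagonalizable.

Yes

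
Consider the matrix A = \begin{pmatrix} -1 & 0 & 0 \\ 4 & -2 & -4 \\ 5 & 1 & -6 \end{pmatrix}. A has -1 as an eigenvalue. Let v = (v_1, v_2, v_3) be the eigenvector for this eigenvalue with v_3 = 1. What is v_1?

1

A + 1I = [[0, 0, 0], [4, -1, -4], [5, 1, -5]].
Solving (A + 1I)v = 0 gives the eigenspace spanned by (1, 0, 1).
With v_3 = 1, v = (1, 0, 1), so v_1 = 1.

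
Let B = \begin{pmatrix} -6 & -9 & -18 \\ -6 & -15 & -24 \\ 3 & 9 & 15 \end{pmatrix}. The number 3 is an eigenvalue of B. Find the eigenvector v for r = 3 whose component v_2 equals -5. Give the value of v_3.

5

B − 3I = [[-9, -9, -18], [-6, -18, -24], [3, 9, 12]].
Solving (B − 3I)v = 0 gives the eigenspace spanned by (-5, -5, 5).
With v_2 = -5, v = (-5, -5, 5), so v_3 = 5.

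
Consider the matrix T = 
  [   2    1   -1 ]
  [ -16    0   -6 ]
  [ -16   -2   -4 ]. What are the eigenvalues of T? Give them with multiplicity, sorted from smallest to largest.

Characteristic polynomial: p(λ) = λ^3 + 2λ^2 - 20λ + 24 = (λ - 2)^2(λ + 6).
Roots (with multiplicity): -6, 2, 2.

-6, 2, 2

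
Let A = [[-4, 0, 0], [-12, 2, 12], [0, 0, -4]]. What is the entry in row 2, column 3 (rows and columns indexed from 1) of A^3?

Characteristic polynomial: s^3 + 6s^2 - 32 = (s - 2)(s + 4)^2, so the eigenvalues are -4, -4, 2.
s=-4: eigenvector (1, 2, 0).
s=2: eigenvector (0, 1, 0).
s=-4: eigenvector (2, 2, 1).
P = [[1, 0, 2], [2, 1, 2], [0, 0, 1]], D = diag(-4, 2, -4), P⁻¹ = [[1, 0, -2], [-2, 1, 2], [0, 0, 1]].
A³ = P·diag(-64, 8, -64)·P⁻¹ = [[-64, 0, 0], [-144, 8, 144], [0, 0, -64]].
The requested entry is 144.

144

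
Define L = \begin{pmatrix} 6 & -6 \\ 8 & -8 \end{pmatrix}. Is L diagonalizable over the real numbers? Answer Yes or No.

Yes

Characteristic polynomial: p(λ) = λ^2 + 2λ = λ(λ + 2).
All 2 eigenvalues are distinct, so L is diagonalizable.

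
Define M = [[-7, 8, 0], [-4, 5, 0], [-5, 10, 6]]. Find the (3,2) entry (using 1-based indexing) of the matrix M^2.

Characteristic polynomial: t^3 - 4t^2 - 15t + 18 = (t - 6)(t - 1)(t + 3), so the eigenvalues are -3, 1, 6.
t=1: eigenvector (-1, -1, 1).
t=-3: eigenvector (2, 1, 0).
t=6: eigenvector (0, 0, 1).
P = [[-1, 2, 0], [-1, 1, 0], [1, 0, 1]], D = diag(1, -3, 6), P⁻¹ = [[1, -2, 0], [1, -1, 0], [-1, 2, 1]].
M² = P·diag(1, 9, 36)·P⁻¹ = [[17, -16, 0], [8, -7, 0], [-35, 70, 36]].
The requested entry is 70.

70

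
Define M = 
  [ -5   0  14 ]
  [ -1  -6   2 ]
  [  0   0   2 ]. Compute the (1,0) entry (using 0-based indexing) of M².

Characteristic polynomial: s^3 + 9s^2 + 8s - 60 = (s - 2)(s + 5)(s + 6), so the eigenvalues are -6, -5, 2.
s=-5: eigenvector (-1, 1, 0).
s=-6: eigenvector (0, 1, 0).
s=2: eigenvector (2, 0, 1).
P = [[-1, 0, 2], [1, 1, 0], [0, 0, 1]], D = diag(-5, -6, 2), P⁻¹ = [[-1, 0, 2], [1, 1, -2], [0, 0, 1]].
M² = P·diag(25, 36, 4)·P⁻¹ = [[25, 0, -42], [11, 36, -22], [0, 0, 4]].
The requested entry is 11.

11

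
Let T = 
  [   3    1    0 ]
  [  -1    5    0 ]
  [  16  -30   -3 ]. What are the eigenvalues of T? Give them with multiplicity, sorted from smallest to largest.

-3, 4, 4

Characteristic polynomial: p(s) = s^3 - 5s^2 - 8s + 48 = (s - 4)^2(s + 3).
Roots (with multiplicity): -3, 4, 4.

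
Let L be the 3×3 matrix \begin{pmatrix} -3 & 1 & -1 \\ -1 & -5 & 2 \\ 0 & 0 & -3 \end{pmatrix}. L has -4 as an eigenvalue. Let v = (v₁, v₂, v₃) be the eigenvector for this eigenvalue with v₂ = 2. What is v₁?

L + 4I = [[1, 1, -1], [-1, -1, 2], [0, 0, 1]].
Solving (L + 4I)v = 0 gives the eigenspace spanned by (-2, 2, 0).
With v₂ = 2, v = (-2, 2, 0), so v₁ = -2.

-2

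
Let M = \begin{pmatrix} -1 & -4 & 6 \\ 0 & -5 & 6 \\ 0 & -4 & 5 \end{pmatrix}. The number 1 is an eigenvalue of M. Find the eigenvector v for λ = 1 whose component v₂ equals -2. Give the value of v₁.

M − 1I = [[-2, -4, 6], [0, -6, 6], [0, -4, 4]].
Solving (M − 1I)v = 0 gives the eigenspace spanned by (-2, -2, -2).
With v₂ = -2, v = (-2, -2, -2), so v₁ = -2.

-2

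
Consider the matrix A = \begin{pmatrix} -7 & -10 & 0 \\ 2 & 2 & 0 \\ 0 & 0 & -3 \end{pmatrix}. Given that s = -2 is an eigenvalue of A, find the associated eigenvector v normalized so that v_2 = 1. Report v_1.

-2

A + 2I = [[-5, -10, 0], [2, 4, 0], [0, 0, -1]].
Solving (A + 2I)v = 0 gives the eigenspace spanned by (-2, 1, 0).
With v_2 = 1, v = (-2, 1, 0), so v_1 = -2.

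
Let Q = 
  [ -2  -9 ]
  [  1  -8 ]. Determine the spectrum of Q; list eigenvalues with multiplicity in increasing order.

Characteristic polynomial: p(r) = r^2 + 10r + 25 = (r + 5)^2.
Roots (with multiplicity): -5, -5.

-5, -5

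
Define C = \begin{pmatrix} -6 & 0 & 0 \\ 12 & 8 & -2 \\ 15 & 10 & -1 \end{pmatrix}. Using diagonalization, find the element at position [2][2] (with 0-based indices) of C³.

-121

Characteristic polynomial: λ^3 - λ^2 - 30λ + 72 = (λ - 4)(λ - 3)(λ + 6), so the eigenvalues are -6, 3, 4.
λ=3: eigenvector (0, 2, 5).
λ=4: eigenvector (0, 1, 2).
λ=-6: eigenvector (1, -1, -1).
P = [[0, 0, 1], [2, 1, -1], [5, 2, -1]], D = diag(3, 4, -6), P⁻¹ = [[-1, -2, 1], [3, 5, -2], [1, 0, 0]].
C³ = P·diag(27, 64, -216)·P⁻¹ = [[-216, 0, 0], [354, 212, -74], [465, 370, -121]].
The requested entry is -121.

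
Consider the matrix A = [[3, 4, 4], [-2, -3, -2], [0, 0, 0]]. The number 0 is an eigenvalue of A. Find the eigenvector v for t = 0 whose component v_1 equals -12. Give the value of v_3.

A = [[3, 4, 4], [-2, -3, -2], [0, 0, 0]].
Solving (A)v = 0 gives the eigenspace spanned by (-12, 6, 3).
With v_1 = -12, v = (-12, 6, 3), so v_3 = 3.

3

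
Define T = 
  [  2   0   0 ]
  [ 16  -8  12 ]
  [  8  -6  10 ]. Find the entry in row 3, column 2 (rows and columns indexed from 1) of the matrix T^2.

Characteristic polynomial: μ^3 - 4μ^2 - 4μ + 16 = (μ - 4)(μ - 2)(μ + 2), so the eigenvalues are -2, 2, 4.
μ=2: eigenvector (1, 4, 2).
μ=4: eigenvector (0, -1, -1).
μ=-2: eigenvector (0, 2, 1).
P = [[1, 0, 0], [4, -1, 2], [2, -1, 1]], D = diag(2, 4, -2), P⁻¹ = [[1, 0, 0], [0, 1, -2], [-2, 1, -1]].
T² = P·diag(4, 16, 4)·P⁻¹ = [[4, 0, 0], [0, -8, 24], [0, -12, 28]].
The requested entry is -12.

-12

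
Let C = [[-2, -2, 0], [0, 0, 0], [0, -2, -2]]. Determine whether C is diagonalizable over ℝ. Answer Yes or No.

Yes

Characteristic polynomial: p(s) = s^3 + 4s^2 + 4s = s(s + 2)^2.
s = -2 has algebraic multiplicity 2; rank(C + 2I) = 1, so geometric multiplicity = 2.
Every eigenvalue has geometric = algebraic multiplicity, so C is diagonalizable.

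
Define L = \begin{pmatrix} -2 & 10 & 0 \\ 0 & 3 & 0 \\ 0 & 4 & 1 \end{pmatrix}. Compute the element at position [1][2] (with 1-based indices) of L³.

Characteristic polynomial: t^3 - 2t^2 - 5t + 6 = (t - 3)(t - 1)(t + 2), so the eigenvalues are -2, 1, 3.
t=-2: eigenvector (1, 0, 0).
t=3: eigenvector (2, 1, 2).
t=1: eigenvector (0, 0, 1).
P = [[1, 2, 0], [0, 1, 0], [0, 2, 1]], D = diag(-2, 3, 1), P⁻¹ = [[1, -2, 0], [0, 1, 0], [0, -2, 1]].
L³ = P·diag(-8, 27, 1)·P⁻¹ = [[-8, 70, 0], [0, 27, 0], [0, 52, 1]].
The requested entry is 70.

70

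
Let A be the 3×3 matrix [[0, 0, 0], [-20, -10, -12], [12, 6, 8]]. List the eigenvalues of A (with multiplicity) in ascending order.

Characteristic polynomial: p(r) = r^3 + 2r^2 - 8r = r(r - 2)(r + 4).
Roots (with multiplicity): -4, 0, 2.

-4, 0, 2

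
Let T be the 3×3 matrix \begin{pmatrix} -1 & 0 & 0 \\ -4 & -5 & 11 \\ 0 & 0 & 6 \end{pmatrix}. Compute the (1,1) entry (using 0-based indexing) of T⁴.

625

Characteristic polynomial: λ^3 - 31λ - 30 = (λ - 6)(λ + 1)(λ + 5), so the eigenvalues are -5, -1, 6.
λ=-1: eigenvector (1, -1, 0).
λ=-5: eigenvector (0, 1, 0).
λ=6: eigenvector (0, 1, 1).
P = [[1, 0, 0], [-1, 1, 1], [0, 0, 1]], D = diag(-1, -5, 6), P⁻¹ = [[1, 0, 0], [1, 1, -1], [0, 0, 1]].
T⁴ = P·diag(1, 625, 1296)·P⁻¹ = [[1, 0, 0], [624, 625, 671], [0, 0, 1296]].
The requested entry is 625.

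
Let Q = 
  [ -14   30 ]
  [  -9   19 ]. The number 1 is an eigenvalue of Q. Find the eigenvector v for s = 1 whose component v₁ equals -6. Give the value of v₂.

-3

Q − 1I = [[-15, 30], [-9, 18]].
Solving (Q − 1I)v = 0 gives the eigenspace spanned by (-6, -3).
With v₁ = -6, v = (-6, -3), so v₂ = -3.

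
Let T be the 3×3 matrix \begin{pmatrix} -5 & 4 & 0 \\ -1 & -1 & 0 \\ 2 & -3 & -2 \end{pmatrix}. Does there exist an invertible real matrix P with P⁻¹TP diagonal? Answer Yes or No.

No

Characteristic polynomial: p(s) = s^3 + 8s^2 + 21s + 18 = (s + 2)(s + 3)^2.
s = -3 has algebraic multiplicity 2; rank(T + 3I) = 2, so geometric multiplicity = 1.
Geometric multiplicity < algebraic multiplicity, so T is not diagonalizable.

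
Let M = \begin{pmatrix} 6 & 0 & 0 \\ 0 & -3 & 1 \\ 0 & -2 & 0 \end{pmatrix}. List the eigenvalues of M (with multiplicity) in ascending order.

-2, -1, 6

Characteristic polynomial: p(μ) = μ^3 - 3μ^2 - 16μ - 12 = (μ - 6)(μ + 1)(μ + 2).
Roots (with multiplicity): -2, -1, 6.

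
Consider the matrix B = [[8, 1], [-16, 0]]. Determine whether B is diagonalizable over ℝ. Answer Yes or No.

Characteristic polynomial: p(s) = s^2 - 8s + 16 = (s - 4)^2.
s = 4 has algebraic multiplicity 2; rank(B − 4I) = 1, so geometric multiplicity = 1.
Geometric multiplicity < algebraic multiplicity, so B is not diagonalizable.

No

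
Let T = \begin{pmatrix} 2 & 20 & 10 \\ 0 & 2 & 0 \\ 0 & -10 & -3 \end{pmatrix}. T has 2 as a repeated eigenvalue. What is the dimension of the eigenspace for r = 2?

T − 2I = [[0, 20, 10], [0, 0, 0], [0, -10, -5]].
This matrix has rank 1, so its null space has dimension 3 − 1 = 2.

2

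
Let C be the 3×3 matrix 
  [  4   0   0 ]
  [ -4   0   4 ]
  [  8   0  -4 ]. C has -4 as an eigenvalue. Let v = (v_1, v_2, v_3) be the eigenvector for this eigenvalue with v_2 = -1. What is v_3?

C + 4I = [[8, 0, 0], [-4, 4, 4], [8, 0, 0]].
Solving (C + 4I)v = 0 gives the eigenspace spanned by (0, -1, 1).
With v_2 = -1, v = (0, -1, 1), so v_3 = 1.

1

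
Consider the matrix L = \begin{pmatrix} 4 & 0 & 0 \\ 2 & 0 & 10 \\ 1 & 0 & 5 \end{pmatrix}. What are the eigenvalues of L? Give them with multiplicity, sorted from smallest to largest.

0, 4, 5

Characteristic polynomial: p(μ) = μ^3 - 9μ^2 + 20μ = μ(μ - 5)(μ - 4).
Roots (with multiplicity): 0, 4, 5.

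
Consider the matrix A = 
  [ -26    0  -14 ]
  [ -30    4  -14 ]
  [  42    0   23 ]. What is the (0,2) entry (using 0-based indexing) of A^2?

Characteristic polynomial: t^3 - t^2 - 22t + 40 = (t - 4)(t - 2)(t + 5), so the eigenvalues are -5, 2, 4.
t=4: eigenvector (0, 1, 0).
t=2: eigenvector (1, 1, -2).
t=-5: eigenvector (2, 2, -3).
P = [[0, 1, 2], [1, 1, 2], [0, -2, -3]], D = diag(4, 2, -5), P⁻¹ = [[-1, 1, 0], [-3, 0, -2], [2, 0, 1]].
A² = P·diag(16, 4, 25)·P⁻¹ = [[88, 0, 42], [72, 16, 42], [-126, 0, -59]].
The requested entry is 42.

42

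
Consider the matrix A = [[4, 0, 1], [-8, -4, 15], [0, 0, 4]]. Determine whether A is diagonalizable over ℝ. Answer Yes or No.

No

Characteristic polynomial: p(λ) = λ^3 - 4λ^2 - 16λ + 64 = (λ - 4)^2(λ + 4).
λ = 4 has algebraic multiplicity 2; rank(A − 4I) = 2, so geometric multiplicity = 1.
Geometric multiplicity < algebraic multiplicity, so A is not diagonalizable.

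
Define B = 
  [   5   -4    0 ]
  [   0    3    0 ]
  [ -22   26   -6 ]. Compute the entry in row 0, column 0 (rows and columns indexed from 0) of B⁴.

Characteristic polynomial: s^3 - 2s^2 - 33s + 90 = (s - 5)(s - 3)(s + 6), so the eigenvalues are -6, 3, 5.
s=5: eigenvector (1, 0, -2).
s=3: eigenvector (2, 1, -2).
s=-6: eigenvector (0, 0, 1).
P = [[1, 2, 0], [0, 1, 0], [-2, -2, 1]], D = diag(5, 3, -6), P⁻¹ = [[1, -2, 0], [0, 1, 0], [2, -2, 1]].
B⁴ = P·diag(625, 81, 1296)·P⁻¹ = [[625, -1088, 0], [0, 81, 0], [1342, -254, 1296]].
The requested entry is 625.

625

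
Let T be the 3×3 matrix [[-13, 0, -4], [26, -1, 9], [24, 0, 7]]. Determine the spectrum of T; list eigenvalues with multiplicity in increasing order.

Characteristic polynomial: p(s) = s^3 + 7s^2 + 11s + 5 = (s + 1)^2(s + 5).
Roots (with multiplicity): -5, -1, -1.

-5, -1, -1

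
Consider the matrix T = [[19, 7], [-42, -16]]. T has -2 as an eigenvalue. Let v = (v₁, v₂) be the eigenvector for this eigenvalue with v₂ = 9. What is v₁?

-3

T + 2I = [[21, 7], [-42, -14]].
Solving (T + 2I)v = 0 gives the eigenspace spanned by (-3, 9).
With v₂ = 9, v = (-3, 9), so v₁ = -3.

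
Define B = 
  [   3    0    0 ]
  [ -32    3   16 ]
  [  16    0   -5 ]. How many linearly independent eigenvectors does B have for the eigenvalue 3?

B − 3I = [[0, 0, 0], [-32, 0, 16], [16, 0, -8]].
This matrix has rank 1, so its null space has dimension 3 − 1 = 2.

2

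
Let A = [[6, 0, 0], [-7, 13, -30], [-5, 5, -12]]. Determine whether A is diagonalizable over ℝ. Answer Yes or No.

Characteristic polynomial: p(s) = s^3 - 7s^2 + 36 = (s - 6)(s - 3)(s + 2).
All 3 eigenvalues are distinct, so A is diagonalizable.

Yes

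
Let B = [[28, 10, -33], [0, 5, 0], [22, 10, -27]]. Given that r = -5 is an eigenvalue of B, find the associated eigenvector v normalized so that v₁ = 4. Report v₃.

B + 5I = [[33, 10, -33], [0, 10, 0], [22, 10, -22]].
Solving (B + 5I)v = 0 gives the eigenspace spanned by (4, 0, 4).
With v₁ = 4, v = (4, 0, 4), so v₃ = 4.

4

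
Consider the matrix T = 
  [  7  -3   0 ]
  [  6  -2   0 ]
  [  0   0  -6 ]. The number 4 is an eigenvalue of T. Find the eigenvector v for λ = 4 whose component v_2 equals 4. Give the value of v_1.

4

T − 4I = [[3, -3, 0], [6, -6, 0], [0, 0, -10]].
Solving (T − 4I)v = 0 gives the eigenspace spanned by (4, 4, 0).
With v_2 = 4, v = (4, 4, 0), so v_1 = 4.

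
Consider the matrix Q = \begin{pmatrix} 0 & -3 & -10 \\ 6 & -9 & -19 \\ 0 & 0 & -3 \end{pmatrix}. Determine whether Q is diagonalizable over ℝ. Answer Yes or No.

Characteristic polynomial: p(t) = t^3 + 12t^2 + 45t + 54 = (t + 3)^2(t + 6).
t = -3 has algebraic multiplicity 2; rank(Q + 3I) = 2, so geometric multiplicity = 1.
Geometric multiplicity < algebraic multiplicity, so Q is not diagonalizable.

No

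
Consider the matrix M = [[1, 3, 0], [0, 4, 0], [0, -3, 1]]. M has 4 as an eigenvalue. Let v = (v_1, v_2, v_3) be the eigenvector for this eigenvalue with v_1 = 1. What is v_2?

M − 4I = [[-3, 3, 0], [0, 0, 0], [0, -3, -3]].
Solving (M − 4I)v = 0 gives the eigenspace spanned by (1, 1, -1).
With v_1 = 1, v = (1, 1, -1), so v_2 = 1.

1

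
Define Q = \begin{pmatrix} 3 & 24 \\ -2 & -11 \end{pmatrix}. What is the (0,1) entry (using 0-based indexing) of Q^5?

34584

Characteristic polynomial: μ^2 + 8μ + 15 = (μ + 3)(μ + 5), so the eigenvalues are -5, -3.
μ=-3: eigenvector (4, -1).
μ=-5: eigenvector (-3, 1).
P = [[4, -3], [-1, 1]], D = diag(-3, -5), P⁻¹ = [[1, 3], [1, 4]].
Q⁵ = P·diag(-243, -3125)·P⁻¹ = [[8403, 34584], [-2882, -11771]].
The requested entry is 34584.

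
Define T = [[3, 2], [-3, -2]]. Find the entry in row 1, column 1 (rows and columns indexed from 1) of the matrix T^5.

Characteristic polynomial: λ^2 - λ = λ(λ - 1), so the eigenvalues are 0, 1.
λ=1: eigenvector (1, -1).
λ=0: eigenvector (-2, 3).
P = [[1, -2], [-1, 3]], D = diag(1, 0), P⁻¹ = [[3, 2], [1, 1]].
T⁵ = P·diag(1, 0)·P⁻¹ = [[3, 2], [-3, -2]].
The requested entry is 3.

3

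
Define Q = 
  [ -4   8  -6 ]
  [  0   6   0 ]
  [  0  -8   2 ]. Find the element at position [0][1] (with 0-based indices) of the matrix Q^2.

Characteristic polynomial: λ^3 - 4λ^2 - 20λ + 48 = (λ - 6)(λ - 2)(λ + 4), so the eigenvalues are -4, 2, 6.
λ=2: eigenvector (-1, 0, 1).
λ=6: eigenvector (2, 1, -2).
λ=-4: eigenvector (1, 0, 0).
P = [[-1, 2, 1], [0, 1, 0], [1, -2, 0]], D = diag(2, 6, -4), P⁻¹ = [[0, 2, 1], [0, 1, 0], [1, 0, 1]].
Q² = P·diag(4, 36, 16)·P⁻¹ = [[16, 64, 12], [0, 36, 0], [0, -64, 4]].
The requested entry is 64.

64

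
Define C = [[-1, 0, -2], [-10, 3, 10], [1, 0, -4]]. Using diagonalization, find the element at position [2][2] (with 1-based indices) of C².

9

Characteristic polynomial: μ^3 + 2μ^2 - 9μ - 18 = (μ - 3)(μ + 2)(μ + 3), so the eigenvalues are -3, -2, 3.
μ=-2: eigenvector (2, 2, 1).
μ=3: eigenvector (0, 1, 0).
μ=-3: eigenvector (1, 0, 1).
P = [[2, 0, 1], [2, 1, 0], [1, 0, 1]], D = diag(-2, 3, -3), P⁻¹ = [[1, 0, -1], [-2, 1, 2], [-1, 0, 2]].
C² = P·diag(4, 9, 9)·P⁻¹ = [[-1, 0, 10], [-10, 9, 10], [-5, 0, 14]].
The requested entry is 9.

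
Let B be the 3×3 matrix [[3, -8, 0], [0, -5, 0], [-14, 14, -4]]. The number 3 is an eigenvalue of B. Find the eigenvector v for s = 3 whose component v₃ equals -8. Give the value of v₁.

B − 3I = [[0, -8, 0], [0, -8, 0], [-14, 14, -7]].
Solving (B − 3I)v = 0 gives the eigenspace spanned by (4, 0, -8).
With v₃ = -8, v = (4, 0, -8), so v₁ = 4.

4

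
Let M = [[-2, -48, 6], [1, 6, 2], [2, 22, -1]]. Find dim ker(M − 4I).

1

M − 4I = [[-6, -48, 6], [1, 2, 2], [2, 22, -5]].
This matrix has rank 2, so its null space has dimension 3 − 2 = 1.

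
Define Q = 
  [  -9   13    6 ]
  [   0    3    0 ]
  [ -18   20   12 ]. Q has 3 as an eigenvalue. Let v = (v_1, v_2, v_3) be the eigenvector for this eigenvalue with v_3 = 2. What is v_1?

Q − 3I = [[-12, 13, 6], [0, 0, 0], [-18, 20, 9]].
Solving (Q − 3I)v = 0 gives the eigenspace spanned by (1, 0, 2).
With v_3 = 2, v = (1, 0, 2), so v_1 = 1.

1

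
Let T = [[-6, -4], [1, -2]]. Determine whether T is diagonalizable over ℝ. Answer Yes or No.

No

Characteristic polynomial: p(s) = s^2 + 8s + 16 = (s + 4)^2.
s = -4 has algebraic multiplicity 2; rank(T + 4I) = 1, so geometric multiplicity = 1.
Geometric multiplicity < algebraic multiplicity, so T is not diagonalizable.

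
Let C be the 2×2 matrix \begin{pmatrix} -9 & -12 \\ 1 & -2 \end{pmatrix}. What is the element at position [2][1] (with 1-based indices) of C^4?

-671

Characteristic polynomial: r^2 + 11r + 30 = (r + 5)(r + 6), so the eigenvalues are -6, -5.
r=-5: eigenvector (-3, 1).
r=-6: eigenvector (4, -1).
P = [[-3, 4], [1, -1]], D = diag(-5, -6), P⁻¹ = [[1, 4], [1, 3]].
C⁴ = P·diag(625, 1296)·P⁻¹ = [[3309, 8052], [-671, -1388]].
The requested entry is -671.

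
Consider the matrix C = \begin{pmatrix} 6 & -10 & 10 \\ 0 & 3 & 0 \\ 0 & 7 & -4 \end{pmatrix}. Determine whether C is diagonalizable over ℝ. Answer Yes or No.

Characteristic polynomial: p(t) = t^3 - 5t^2 - 18t + 72 = (t - 6)(t - 3)(t + 4).
All 3 eigenvalues are distinct, so C is diagonalizable.

Yes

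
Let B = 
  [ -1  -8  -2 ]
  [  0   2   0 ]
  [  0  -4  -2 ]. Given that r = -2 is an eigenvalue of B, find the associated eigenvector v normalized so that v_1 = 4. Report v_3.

2

B + 2I = [[1, -8, -2], [0, 4, 0], [0, -4, 0]].
Solving (B + 2I)v = 0 gives the eigenspace spanned by (4, 0, 2).
With v_1 = 4, v = (4, 0, 2), so v_3 = 2.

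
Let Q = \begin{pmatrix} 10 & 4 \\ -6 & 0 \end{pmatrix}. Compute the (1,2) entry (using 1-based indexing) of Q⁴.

Characteristic polynomial: s^2 - 10s + 24 = (s - 6)(s - 4), so the eigenvalues are 4, 6.
s=6: eigenvector (1, -1).
s=4: eigenvector (2, -3).
P = [[1, 2], [-1, -3]], D = diag(6, 4), P⁻¹ = [[3, 2], [-1, -1]].
Q⁴ = P·diag(1296, 256)·P⁻¹ = [[3376, 2080], [-3120, -1824]].
The requested entry is 2080.

2080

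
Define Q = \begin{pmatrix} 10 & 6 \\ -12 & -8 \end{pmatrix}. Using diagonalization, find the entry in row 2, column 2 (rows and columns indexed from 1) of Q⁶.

-3968

Characteristic polynomial: λ^2 - 2λ - 8 = (λ - 4)(λ + 2), so the eigenvalues are -2, 4.
λ=4: eigenvector (-1, 1).
λ=-2: eigenvector (-1, 2).
P = [[-1, -1], [1, 2]], D = diag(4, -2), P⁻¹ = [[-2, -1], [1, 1]].
Q⁶ = P·diag(4096, 64)·P⁻¹ = [[8128, 4032], [-8064, -3968]].
The requested entry is -3968.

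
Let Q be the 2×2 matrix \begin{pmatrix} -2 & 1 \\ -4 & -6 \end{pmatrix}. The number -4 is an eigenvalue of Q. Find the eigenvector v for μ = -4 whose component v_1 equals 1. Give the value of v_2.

Q + 4I = [[2, 1], [-4, -2]].
Solving (Q + 4I)v = 0 gives the eigenspace spanned by (1, -2).
With v_1 = 1, v = (1, -2), so v_2 = -2.

-2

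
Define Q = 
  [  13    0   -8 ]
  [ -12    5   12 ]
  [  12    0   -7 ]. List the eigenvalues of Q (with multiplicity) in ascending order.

1, 5, 5

Characteristic polynomial: p(λ) = λ^3 - 11λ^2 + 35λ - 25 = (λ - 5)^2(λ - 1).
Roots (with multiplicity): 1, 5, 5.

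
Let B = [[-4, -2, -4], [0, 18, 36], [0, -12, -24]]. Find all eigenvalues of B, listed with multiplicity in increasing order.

Characteristic polynomial: p(λ) = λ^3 + 10λ^2 + 24λ = λ(λ + 4)(λ + 6).
Roots (with multiplicity): -6, -4, 0.

-6, -4, 0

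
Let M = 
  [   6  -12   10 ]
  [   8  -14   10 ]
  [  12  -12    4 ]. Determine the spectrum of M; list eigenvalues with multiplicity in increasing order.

Characteristic polynomial: p(μ) = μ^3 + 4μ^2 - 20μ - 48 = (μ - 4)(μ + 2)(μ + 6).
Roots (with multiplicity): -6, -2, 4.

-6, -2, 4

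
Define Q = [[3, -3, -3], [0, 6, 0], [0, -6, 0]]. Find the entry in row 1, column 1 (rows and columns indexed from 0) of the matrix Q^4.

1296

Characteristic polynomial: μ^3 - 9μ^2 + 18μ = μ(μ - 6)(μ - 3), so the eigenvalues are 0, 3, 6.
μ=0: eigenvector (1, 0, 1).
μ=6: eigenvector (0, 1, -1).
μ=3: eigenvector (1, 0, 0).
P = [[1, 0, 1], [0, 1, 0], [1, -1, 0]], D = diag(0, 6, 3), P⁻¹ = [[0, 1, 1], [0, 1, 0], [1, -1, -1]].
Q⁴ = P·diag(0, 1296, 81)·P⁻¹ = [[81, -81, -81], [0, 1296, 0], [0, -1296, 0]].
The requested entry is 1296.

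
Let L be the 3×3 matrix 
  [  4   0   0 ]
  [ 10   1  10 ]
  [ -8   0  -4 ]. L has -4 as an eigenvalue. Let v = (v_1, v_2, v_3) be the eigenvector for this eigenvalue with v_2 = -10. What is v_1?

L + 4I = [[8, 0, 0], [10, 5, 10], [-8, 0, 0]].
Solving (L + 4I)v = 0 gives the eigenspace spanned by (0, -10, 5).
With v_2 = -10, v = (0, -10, 5), so v_1 = 0.

0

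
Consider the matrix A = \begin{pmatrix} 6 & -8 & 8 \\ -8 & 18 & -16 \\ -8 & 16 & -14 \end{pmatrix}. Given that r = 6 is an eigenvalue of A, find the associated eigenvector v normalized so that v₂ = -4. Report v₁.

A − 6I = [[0, -8, 8], [-8, 12, -16], [-8, 16, -20]].
Solving (A − 6I)v = 0 gives the eigenspace spanned by (2, -4, -4).
With v₂ = -4, v = (2, -4, -4), so v₁ = 2.

2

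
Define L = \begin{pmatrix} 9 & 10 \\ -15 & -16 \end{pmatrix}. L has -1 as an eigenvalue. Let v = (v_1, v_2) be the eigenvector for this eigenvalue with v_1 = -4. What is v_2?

L + 1I = [[10, 10], [-15, -15]].
Solving (L + 1I)v = 0 gives the eigenspace spanned by (-4, 4).
With v_1 = -4, v = (-4, 4), so v_2 = 4.

4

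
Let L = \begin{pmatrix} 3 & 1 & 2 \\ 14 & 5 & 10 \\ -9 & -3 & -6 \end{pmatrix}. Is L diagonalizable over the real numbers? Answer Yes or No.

Characteristic polynomial: p(μ) = μ^3 - 2μ^2 + μ = μ(μ - 1)^2.
μ = 1 has algebraic multiplicity 2; rank(L − 1I) = 2, so geometric multiplicity = 1.
Geometric multiplicity < algebraic multiplicity, so L is not diagonalizable.

No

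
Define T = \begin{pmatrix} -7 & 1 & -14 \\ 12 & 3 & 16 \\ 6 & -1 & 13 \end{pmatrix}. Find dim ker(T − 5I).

1

T − 5I = [[-12, 1, -14], [12, -2, 16], [6, -1, 8]].
This matrix has rank 2, so its null space has dimension 3 − 2 = 1.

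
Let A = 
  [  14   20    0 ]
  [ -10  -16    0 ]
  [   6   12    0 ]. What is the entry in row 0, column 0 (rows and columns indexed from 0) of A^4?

Characteristic polynomial: s^3 + 2s^2 - 24s = s(s - 4)(s + 6), so the eigenvalues are -6, 0, 4.
s=-6: eigenvector (-1, 1, -1).
s=4: eigenvector (-2, 1, 0).
s=0: eigenvector (0, 0, 1).
P = [[-1, -2, 0], [1, 1, 0], [-1, 0, 1]], D = diag(-6, 4, 0), P⁻¹ = [[1, 2, 0], [-1, -1, 0], [1, 2, 1]].
A⁴ = P·diag(1296, 256, 0)·P⁻¹ = [[-784, -2080, 0], [1040, 2336, 0], [-1296, -2592, 0]].
The requested entry is -784.

-784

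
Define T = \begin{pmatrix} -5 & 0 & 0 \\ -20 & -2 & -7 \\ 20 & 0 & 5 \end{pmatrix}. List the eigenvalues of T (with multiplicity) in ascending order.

Characteristic polynomial: p(μ) = μ^3 + 2μ^2 - 25μ - 50 = (μ - 5)(μ + 2)(μ + 5).
Roots (with multiplicity): -5, -2, 5.

-5, -2, 5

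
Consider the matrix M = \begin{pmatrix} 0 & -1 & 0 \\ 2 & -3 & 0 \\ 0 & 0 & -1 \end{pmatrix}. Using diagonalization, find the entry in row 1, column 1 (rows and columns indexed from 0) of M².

Characteristic polynomial: μ^3 + 4μ^2 + 5μ + 2 = (μ + 1)^2(μ + 2), so the eigenvalues are -2, -1, -1.
μ=-1: eigenvector (1, 1, 0).
μ=-2: eigenvector (1, 2, 0).
μ=-1: eigenvector (-2, -2, 1).
P = [[1, 1, -2], [1, 2, -2], [0, 0, 1]], D = diag(-1, -2, -1), P⁻¹ = [[2, -1, 2], [-1, 1, 0], [0, 0, 1]].
M² = P·diag(1, 4, 1)·P⁻¹ = [[-2, 3, 0], [-6, 7, 0], [0, 0, 1]].
The requested entry is 7.

7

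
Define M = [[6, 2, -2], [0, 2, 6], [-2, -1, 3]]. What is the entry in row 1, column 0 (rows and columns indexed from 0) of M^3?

-132

Characteristic polynomial: t^3 - 11t^2 + 38t - 40 = (t - 5)(t - 4)(t - 2), so the eigenvalues are 2, 4, 5.
t=2: eigenvector (1, -2, 0).
t=5: eigenvector (-2, 2, 1).
t=4: eigenvector (-2, 3, 1).
P = [[1, -2, -2], [-2, 2, 3], [0, 1, 1]], D = diag(2, 5, 4), P⁻¹ = [[1, 0, 2], [-2, -1, -1], [2, 1, 2]].
M³ = P·diag(8, 125, 64)·P⁻¹ = [[252, 122, 10], [-132, -58, 102], [-122, -61, 3]].
The requested entry is -132.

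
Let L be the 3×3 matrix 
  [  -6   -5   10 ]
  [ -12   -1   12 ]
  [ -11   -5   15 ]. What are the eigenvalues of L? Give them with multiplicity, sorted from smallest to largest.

Characteristic polynomial: p(μ) = μ^3 - 8μ^2 + 11μ + 20 = (μ - 5)(μ - 4)(μ + 1).
Roots (with multiplicity): -1, 4, 5.

-1, 4, 5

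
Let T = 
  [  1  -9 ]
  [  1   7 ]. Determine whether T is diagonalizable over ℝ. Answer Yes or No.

Characteristic polynomial: p(λ) = λ^2 - 8λ + 16 = (λ - 4)^2.
λ = 4 has algebraic multiplicity 2; rank(T − 4I) = 1, so geometric multiplicity = 1.
Geometric multiplicity < algebraic multiplicity, so T is not diagonalizable.

No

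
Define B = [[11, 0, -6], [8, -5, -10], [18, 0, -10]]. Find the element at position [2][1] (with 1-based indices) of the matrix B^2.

Characteristic polynomial: s^3 + 4s^2 - 7s - 10 = (s - 2)(s + 1)(s + 5), so the eigenvalues are -5, -1, 2.
s=2: eigenvector (-2, 2, -3).
s=-5: eigenvector (0, 1, 0).
s=-1: eigenvector (1, -3, 2).
P = [[-2, 0, 1], [2, 1, -3], [-3, 0, 2]], D = diag(2, -5, -1), P⁻¹ = [[-2, 0, 1], [-5, 1, 4], [-3, 0, 2]].
B² = P·diag(4, 25, 1)·P⁻¹ = [[13, 0, -6], [-132, 25, 102], [18, 0, -8]].
The requested entry is -132.

-132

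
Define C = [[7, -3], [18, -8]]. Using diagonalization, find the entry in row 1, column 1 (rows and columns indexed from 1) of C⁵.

67

Characteristic polynomial: λ^2 + λ - 2 = (λ - 1)(λ + 2), so the eigenvalues are -2, 1.
λ=1: eigenvector (1, 2).
λ=-2: eigenvector (1, 3).
P = [[1, 1], [2, 3]], D = diag(1, -2), P⁻¹ = [[3, -1], [-2, 1]].
C⁵ = P·diag(1, -32)·P⁻¹ = [[67, -33], [198, -98]].
The requested entry is 67.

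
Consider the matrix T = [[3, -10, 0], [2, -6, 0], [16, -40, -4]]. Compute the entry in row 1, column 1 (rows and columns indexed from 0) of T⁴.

76

Characteristic polynomial: λ^3 + 7λ^2 + 14λ + 8 = (λ + 1)(λ + 2)(λ + 4), so the eigenvalues are -4, -2, -1.
λ=-1: eigenvector (5, 2, 0).
λ=-4: eigenvector (0, 0, 1).
λ=-2: eigenvector (2, 1, -4).
P = [[5, 0, 2], [2, 0, 1], [0, 1, -4]], D = diag(-1, -4, -2), P⁻¹ = [[1, -2, 0], [-8, 20, 1], [-2, 5, 0]].
T⁴ = P·diag(1, 256, 16)·P⁻¹ = [[-59, 150, 0], [-30, 76, 0], [-1920, 4800, 256]].
The requested entry is 76.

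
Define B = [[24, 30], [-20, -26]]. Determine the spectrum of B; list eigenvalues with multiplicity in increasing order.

Characteristic polynomial: p(λ) = λ^2 + 2λ - 24 = (λ - 4)(λ + 6).
Roots (with multiplicity): -6, 4.

-6, 4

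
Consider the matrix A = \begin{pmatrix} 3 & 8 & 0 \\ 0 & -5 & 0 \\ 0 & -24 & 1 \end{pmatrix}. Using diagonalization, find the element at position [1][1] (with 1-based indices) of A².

Characteristic polynomial: μ^3 + μ^2 - 17μ + 15 = (μ - 3)(μ - 1)(μ + 5), so the eigenvalues are -5, 1, 3.
μ=3: eigenvector (1, 0, 0).
μ=-5: eigenvector (-1, 1, 4).
μ=1: eigenvector (0, 0, 1).
P = [[1, -1, 0], [0, 1, 0], [0, 4, 1]], D = diag(3, -5, 1), P⁻¹ = [[1, 1, 0], [0, 1, 0], [0, -4, 1]].
A² = P·diag(9, 25, 1)·P⁻¹ = [[9, -16, 0], [0, 25, 0], [0, 96, 1]].
The requested entry is 9.

9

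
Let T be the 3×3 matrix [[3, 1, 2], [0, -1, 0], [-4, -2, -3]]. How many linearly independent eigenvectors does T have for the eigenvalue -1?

1

T + 1I = [[4, 1, 2], [0, 0, 0], [-4, -2, -2]].
This matrix has rank 2, so its null space has dimension 3 − 2 = 1.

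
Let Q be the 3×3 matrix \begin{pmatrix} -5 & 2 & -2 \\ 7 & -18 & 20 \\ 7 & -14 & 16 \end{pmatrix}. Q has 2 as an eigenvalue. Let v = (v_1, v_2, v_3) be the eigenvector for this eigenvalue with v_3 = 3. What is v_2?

Q − 2I = [[-7, 2, -2], [7, -20, 20], [7, -14, 14]].
Solving (Q − 2I)v = 0 gives the eigenspace spanned by (0, 3, 3).
With v_3 = 3, v = (0, 3, 3), so v_2 = 3.

3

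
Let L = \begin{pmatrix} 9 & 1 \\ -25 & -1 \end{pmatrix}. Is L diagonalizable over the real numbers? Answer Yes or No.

No

Characteristic polynomial: p(s) = s^2 - 8s + 16 = (s - 4)^2.
s = 4 has algebraic multiplicity 2; rank(L − 4I) = 1, so geometric multiplicity = 1.
Geometric multiplicity < algebraic multiplicity, so L is not diagonalizable.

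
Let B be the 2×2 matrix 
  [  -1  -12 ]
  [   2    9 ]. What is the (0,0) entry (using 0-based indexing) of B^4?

-1007

Characteristic polynomial: μ^2 - 8μ + 15 = (μ - 5)(μ - 3), so the eigenvalues are 3, 5.
μ=5: eigenvector (-2, 1).
μ=3: eigenvector (3, -1).
P = [[-2, 3], [1, -1]], D = diag(5, 3), P⁻¹ = [[1, 3], [1, 2]].
B⁴ = P·diag(625, 81)·P⁻¹ = [[-1007, -3264], [544, 1713]].
The requested entry is -1007.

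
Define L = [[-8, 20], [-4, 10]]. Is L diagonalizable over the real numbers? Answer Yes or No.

Yes

Characteristic polynomial: p(t) = t^2 - 2t = t(t - 2).
All 2 eigenvalues are distinct, so L is diagonalizable.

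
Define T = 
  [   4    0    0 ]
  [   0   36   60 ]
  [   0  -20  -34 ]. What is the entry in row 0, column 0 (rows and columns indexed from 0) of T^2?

Characteristic polynomial: λ^3 - 6λ^2 - 16λ + 96 = (λ - 6)(λ - 4)(λ + 4), so the eigenvalues are -4, 4, 6.
λ=4: eigenvector (1, 0, 0).
λ=-4: eigenvector (0, -3, 2).
λ=6: eigenvector (0, -2, 1).
P = [[1, 0, 0], [0, -3, -2], [0, 2, 1]], D = diag(4, -4, 6), P⁻¹ = [[1, 0, 0], [0, 1, 2], [0, -2, -3]].
T² = P·diag(16, 16, 36)·P⁻¹ = [[16, 0, 0], [0, 96, 120], [0, -40, -44]].
The requested entry is 16.

16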